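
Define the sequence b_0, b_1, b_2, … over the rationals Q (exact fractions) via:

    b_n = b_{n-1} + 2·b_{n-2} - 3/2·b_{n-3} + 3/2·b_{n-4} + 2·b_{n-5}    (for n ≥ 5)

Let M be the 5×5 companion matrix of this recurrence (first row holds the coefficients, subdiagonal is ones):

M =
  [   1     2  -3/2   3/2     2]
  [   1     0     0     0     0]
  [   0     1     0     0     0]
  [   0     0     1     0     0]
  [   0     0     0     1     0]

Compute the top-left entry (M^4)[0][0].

(M^4)[0][0] is the top entry after applying M 4 times to the unit state (1, 0, 0, 0, 0). Equivalently it is h_{8} for the auxiliary sequence (h_n) obeying the same recurrence with h_4 = 1 and h_i = 0 for 0 ≤ i < 4:
h_5 = 1·1 + 2·0 + -3/2·0 + 3/2·0 + 2·0 = 1
h_6 = 1·1 + 2·1 + -3/2·0 + 3/2·0 + 2·0 = 3
h_7 = 1·3 + 2·1 + -3/2·1 + 3/2·0 + 2·0 = 7/2
h_8 = 1·7/2 + 2·3 + -3/2·1 + 3/2·1 + 2·0 = 19/2

19/2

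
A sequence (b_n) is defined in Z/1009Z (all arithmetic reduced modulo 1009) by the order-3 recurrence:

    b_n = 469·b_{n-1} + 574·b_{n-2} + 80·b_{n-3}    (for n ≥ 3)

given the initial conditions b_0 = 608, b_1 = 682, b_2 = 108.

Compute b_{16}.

b_3 = 469·108 + 574·682 + 80·608 = 386
b_4 = 469·386 + 574·108 + 80·682 = 940
b_5 = 469·940 + 574·386 + 80·108 = 79
b_6 = 469·79 + 574·940 + 80·386 = 73
b_7 = 469·73 + 574·79 + 80·940 = 406
b_8 = 469·406 + 574·73 + 80·79 = 512
b_9 = 469·512 + 574·406 + 80·73 = 746
b_10 = 469·746 + 574·512 + 80·406 = 212
b_11 = 469·212 + 574·746 + 80·512 = 525
b_12 = 469·525 + 574·212 + 80·746 = 786
b_13 = 469·786 + 574·525 + 80·212 = 824
b_14 = 469·824 + 574·786 + 80·525 = 781
b_15 = 469·781 + 574·824 + 80·786 = 99
b_16 = 469·99 + 574·781 + 80·824 = 650

650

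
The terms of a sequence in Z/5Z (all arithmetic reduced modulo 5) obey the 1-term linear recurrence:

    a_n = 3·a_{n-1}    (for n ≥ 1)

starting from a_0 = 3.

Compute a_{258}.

2

a_1 = 3·3 = 4
a_2 = 3·4 = 2
a_3 = 3·2 = 1
a_4 = 3·1 = 3
(a_4) = (3) = (a_0), so the sequence has period 4.
258 ≡ 2 (mod 4), hence a_258 = a_2 = 2.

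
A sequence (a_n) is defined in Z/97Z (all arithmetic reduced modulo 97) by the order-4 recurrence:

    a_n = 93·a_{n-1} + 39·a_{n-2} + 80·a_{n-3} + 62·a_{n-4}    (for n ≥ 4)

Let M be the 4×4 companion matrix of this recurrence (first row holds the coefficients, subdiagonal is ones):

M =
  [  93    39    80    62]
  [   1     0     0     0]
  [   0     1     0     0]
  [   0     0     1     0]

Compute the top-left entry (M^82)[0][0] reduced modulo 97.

(M^82)[0][0] is the top entry after applying M 82 times to the unit state (1, 0, 0, 0). Equivalently it is h_{85} for the auxiliary sequence (h_n) obeying the same recurrence with h_3 = 1 and h_i = 0 for 0 ≤ i < 3:
h_4 = 93·1 + 39·0 + 80·0 + 62·0 = 93
h_5 = 93·93 + 39·1 + 80·0 + 62·0 = 55
h_6 = 93·55 + 39·93 + 80·1 + 62·0 = 92
h_7 = 93·92 + 39·55 + 80·93 + 62·1 = 64
h_8 = 93·64 + 39·92 + 80·55 + 62·93 = 15
h_9 = 93·15 + 39·64 + 80·92 + 62·55 = 14
h_10 = 93·14 + 39·15 + 80·64 + 62·92 = 4
h_11 = 93·4 + 39·14 + 80·15 + 62·64 = 72
h_12 = 93·72 + 39·4 + 80·14 + 62·15 = 75
h_13 = 93·75 + 39·72 + 80·4 + 62·14 = 10
h_14 = 93·10 + 39·75 + 80·72 + 62·4 = 66
h_15 = 93·66 + 39·10 + 80·75 + 62·72 = 17
h_16 = 93·17 + 39·66 + 80·10 + 62·75 = 2
h_17 = 93·2 + 39·17 + 80·66 + 62·10 = 56
h_18 = 93·56 + 39·2 + 80·17 + 62·66 = 68
h_19 = 93·68 + 39·56 + 80·2 + 62·17 = 22
h_20 = 93·22 + 39·68 + 80·56 + 62·2 = 87
h_21 = 93·87 + 39·22 + 80·68 + 62·56 = 13
h_22 = 93·13 + 39·87 + 80·22 + 62·68 = 5
h_23 = 93·5 + 39·13 + 80·87 + 62·22 = 81
h_24 = 93·81 + 39·5 + 80·13 + 62·87 = 0
h_25 = 93·0 + 39·81 + 80·5 + 62·13 = 0
h_26 = 93·0 + 39·0 + 80·81 + 62·5 = 0
h_27 = 93·0 + 39·0 + 80·0 + 62·81 = 75
h_28 = 93·75 + 39·0 + 80·0 + 62·0 = 88
h_29 = 93·88 + 39·75 + 80·0 + 62·0 = 51
h_30 = 93·51 + 39·88 + 80·75 + 62·0 = 13
h_31 = 93·13 + 39·51 + 80·88 + 62·75 = 47
h_32 = 93·47 + 39·13 + 80·51 + 62·88 = 58
h_33 = 93·58 + 39·47 + 80·13 + 62·51 = 80
h_34 = 93·80 + 39·58 + 80·47 + 62·13 = 9
h_35 = 93·9 + 39·80 + 80·58 + 62·47 = 65
h_36 = 93·65 + 39·9 + 80·80 + 62·58 = 96
h_37 = 93·96 + 39·65 + 80·9 + 62·80 = 71
h_38 = 93·71 + 39·96 + 80·65 + 62·9 = 3
h_39 = 93·3 + 39·71 + 80·96 + 62·65 = 14
h_40 = 93·14 + 39·3 + 80·71 + 62·96 = 53
h_41 = 93·53 + 39·14 + 80·3 + 62·71 = 29
h_42 = 93·29 + 39·53 + 80·14 + 62·3 = 56
h_43 = 93·56 + 39·29 + 80·53 + 62·14 = 1
h_44 = 93·1 + 39·56 + 80·29 + 62·53 = 26
h_45 = 93·26 + 39·1 + 80·56 + 62·29 = 5
h_46 = 93·5 + 39·26 + 80·1 + 62·56 = 84
h_47 = 93·84 + 39·5 + 80·26 + 62·1 = 61
h_48 = 93·61 + 39·84 + 80·5 + 62·26 = 0
h_49 = 93·0 + 39·61 + 80·84 + 62·5 = 0
h_50 = 93·0 + 39·0 + 80·61 + 62·84 = 0
h_51 = 93·0 + 39·0 + 80·0 + 62·61 = 96
h_52 = 93·96 + 39·0 + 80·0 + 62·0 = 4
h_53 = 93·4 + 39·96 + 80·0 + 62·0 = 42
h_54 = 93·42 + 39·4 + 80·96 + 62·0 = 5
h_55 = 93·5 + 39·42 + 80·4 + 62·96 = 33
h_56 = 93·33 + 39·5 + 80·42 + 62·4 = 82
h_57 = 93·82 + 39·33 + 80·5 + 62·42 = 83
h_58 = 93·83 + 39·82 + 80·33 + 62·5 = 93
h_59 = 93·93 + 39·83 + 80·82 + 62·33 = 25
h_60 = 93·25 + 39·93 + 80·83 + 62·82 = 22
h_61 = 93·22 + 39·25 + 80·93 + 62·83 = 87
h_62 = 93·87 + 39·22 + 80·25 + 62·93 = 31
h_63 = 93·31 + 39·87 + 80·22 + 62·25 = 80
h_64 = 93·80 + 39·31 + 80·87 + 62·22 = 95
h_65 = 93·95 + 39·80 + 80·31 + 62·87 = 41
h_66 = 93·41 + 39·95 + 80·80 + 62·31 = 29
h_67 = 93·29 + 39·41 + 80·95 + 62·80 = 75
h_68 = 93·75 + 39·29 + 80·41 + 62·95 = 10
h_69 = 93·10 + 39·75 + 80·29 + 62·41 = 84
h_70 = 93·84 + 39·10 + 80·75 + 62·29 = 92
h_71 = 93·92 + 39·84 + 80·10 + 62·75 = 16
h_72 = 93·16 + 39·92 + 80·84 + 62·10 = 0
h_73 = 93·0 + 39·16 + 80·92 + 62·84 = 0
h_74 = 93·0 + 39·0 + 80·16 + 62·92 = 0
h_75 = 93·0 + 39·0 + 80·0 + 62·16 = 22
h_76 = 93·22 + 39·0 + 80·0 + 62·0 = 9
h_77 = 93·9 + 39·22 + 80·0 + 62·0 = 46
h_78 = 93·46 + 39·9 + 80·22 + 62·0 = 84
h_79 = 93·84 + 39·46 + 80·9 + 62·22 = 50
h_80 = 93·50 + 39·84 + 80·46 + 62·9 = 39
h_81 = 93·39 + 39·50 + 80·84 + 62·46 = 17
h_82 = 93·17 + 39·39 + 80·50 + 62·84 = 88
h_83 = 93·88 + 39·17 + 80·39 + 62·50 = 32
h_84 = 93·32 + 39·88 + 80·17 + 62·39 = 1
h_85 = 93·1 + 39·32 + 80·88 + 62·17 = 26

26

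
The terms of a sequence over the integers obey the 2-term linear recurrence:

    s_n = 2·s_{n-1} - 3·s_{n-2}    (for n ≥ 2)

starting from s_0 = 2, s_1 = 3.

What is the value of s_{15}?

1179

s_2 = 2·3 + -3·2 = 0
s_3 = 2·0 + -3·3 = -9
s_4 = 2·-9 + -3·0 = -18
s_5 = 2·-18 + -3·-9 = -9
s_6 = 2·-9 + -3·-18 = 36
s_7 = 2·36 + -3·-9 = 99
s_8 = 2·99 + -3·36 = 90
s_9 = 2·90 + -3·99 = -117
s_10 = 2·-117 + -3·90 = -504
s_11 = 2·-504 + -3·-117 = -657
s_12 = 2·-657 + -3·-504 = 198
s_13 = 2·198 + -3·-657 = 2367
s_14 = 2·2367 + -3·198 = 4140
s_15 = 2·4140 + -3·2367 = 1179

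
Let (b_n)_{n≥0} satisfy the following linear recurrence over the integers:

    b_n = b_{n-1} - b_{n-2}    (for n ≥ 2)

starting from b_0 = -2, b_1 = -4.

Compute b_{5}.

b_2 = 1·-4 + -1·-2 = -2
b_3 = 1·-2 + -1·-4 = 2
b_4 = 1·2 + -1·-2 = 4
b_5 = 1·4 + -1·2 = 2

2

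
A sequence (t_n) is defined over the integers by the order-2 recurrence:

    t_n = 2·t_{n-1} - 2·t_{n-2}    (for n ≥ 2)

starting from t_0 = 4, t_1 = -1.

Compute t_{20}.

t_2 = 2·-1 + -2·4 = -10
t_3 = 2·-10 + -2·-1 = -18
t_4 = 2·-18 + -2·-10 = -16
t_5 = 2·-16 + -2·-18 = 4
t_6 = 2·4 + -2·-16 = 40
t_7 = 2·40 + -2·4 = 72
t_8 = 2·72 + -2·40 = 64
t_9 = 2·64 + -2·72 = -16
t_10 = 2·-16 + -2·64 = -160
t_11 = 2·-160 + -2·-16 = -288
t_12 = 2·-288 + -2·-160 = -256
t_13 = 2·-256 + -2·-288 = 64
t_14 = 2·64 + -2·-256 = 640
t_15 = 2·640 + -2·64 = 1152
t_16 = 2·1152 + -2·640 = 1024
t_17 = 2·1024 + -2·1152 = -256
t_18 = 2·-256 + -2·1024 = -2560
t_19 = 2·-2560 + -2·-256 = -4608
t_20 = 2·-4608 + -2·-2560 = -4096

-4096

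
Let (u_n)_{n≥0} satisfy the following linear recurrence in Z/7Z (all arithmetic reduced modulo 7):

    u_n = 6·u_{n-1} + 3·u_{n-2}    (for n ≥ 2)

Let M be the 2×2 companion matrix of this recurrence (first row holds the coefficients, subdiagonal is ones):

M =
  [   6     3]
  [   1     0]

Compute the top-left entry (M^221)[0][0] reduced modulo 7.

(M^221)[0][0] is the top entry after applying M 221 times to the unit state (1, 0). Equivalently it is h_{222} for the auxiliary sequence (h_n) obeying the same recurrence with h_1 = 1 and h_i = 0 for 0 ≤ i < 1:
h_2 = 6·1 + 3·0 = 6
h_3 = 6·6 + 3·1 = 4
h_4 = 6·4 + 3·6 = 0
h_5 = 6·0 + 3·4 = 5
h_6 = 6·5 + 3·0 = 2
h_7 = 6·2 + 3·5 = 6
h_8 = 6·6 + 3·2 = 0
h_9 = 6·0 + 3·6 = 4
h_10 = 6·4 + 3·0 = 3
h_11 = 6·3 + 3·4 = 2
h_12 = 6·2 + 3·3 = 0
h_13 = 6·0 + 3·2 = 6
h_14 = 6·6 + 3·0 = 1
h_15 = 6·1 + 3·6 = 3
h_16 = 6·3 + 3·1 = 0
h_17 = 6·0 + 3·3 = 2
h_18 = 6·2 + 3·0 = 5
h_19 = 6·5 + 3·2 = 1
h_20 = 6·1 + 3·5 = 0
h_21 = 6·0 + 3·1 = 3
h_22 = 6·3 + 3·0 = 4
h_23 = 6·4 + 3·3 = 5
h_24 = 6·5 + 3·4 = 0
h_25 = 6·0 + 3·5 = 1
(h_24, h_25) = (0, 1) = (h_0, h_1), so the sequence has period 24.
222 ≡ 6 (mod 24), hence h_222 = h_6 = 2.

2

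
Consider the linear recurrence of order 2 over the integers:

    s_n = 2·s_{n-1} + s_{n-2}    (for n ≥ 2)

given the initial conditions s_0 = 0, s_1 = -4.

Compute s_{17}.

-4546756

s_2 = 2·-4 + 1·0 = -8
s_3 = 2·-8 + 1·-4 = -20
s_4 = 2·-20 + 1·-8 = -48
s_5 = 2·-48 + 1·-20 = -116
s_6 = 2·-116 + 1·-48 = -280
s_7 = 2·-280 + 1·-116 = -676
s_8 = 2·-676 + 1·-280 = -1632
s_9 = 2·-1632 + 1·-676 = -3940
s_10 = 2·-3940 + 1·-1632 = -9512
s_11 = 2·-9512 + 1·-3940 = -22964
s_12 = 2·-22964 + 1·-9512 = -55440
s_13 = 2·-55440 + 1·-22964 = -133844
s_14 = 2·-133844 + 1·-55440 = -323128
s_15 = 2·-323128 + 1·-133844 = -780100
s_16 = 2·-780100 + 1·-323128 = -1883328
s_17 = 2·-1883328 + 1·-780100 = -4546756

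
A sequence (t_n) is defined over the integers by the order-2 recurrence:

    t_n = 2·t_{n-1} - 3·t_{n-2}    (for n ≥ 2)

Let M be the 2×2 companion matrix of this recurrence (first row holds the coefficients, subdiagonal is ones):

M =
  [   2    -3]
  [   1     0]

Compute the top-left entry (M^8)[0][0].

73

(M^8)[0][0] is the top entry after applying M 8 times to the unit state (1, 0). Equivalently it is h_{9} for the auxiliary sequence (h_n) obeying the same recurrence with h_1 = 1 and h_i = 0 for 0 ≤ i < 1:
h_2 = 2·1 + -3·0 = 2
h_3 = 2·2 + -3·1 = 1
h_4 = 2·1 + -3·2 = -4
h_5 = 2·-4 + -3·1 = -11
h_6 = 2·-11 + -3·-4 = -10
h_7 = 2·-10 + -3·-11 = 13
h_8 = 2·13 + -3·-10 = 56
h_9 = 2·56 + -3·13 = 73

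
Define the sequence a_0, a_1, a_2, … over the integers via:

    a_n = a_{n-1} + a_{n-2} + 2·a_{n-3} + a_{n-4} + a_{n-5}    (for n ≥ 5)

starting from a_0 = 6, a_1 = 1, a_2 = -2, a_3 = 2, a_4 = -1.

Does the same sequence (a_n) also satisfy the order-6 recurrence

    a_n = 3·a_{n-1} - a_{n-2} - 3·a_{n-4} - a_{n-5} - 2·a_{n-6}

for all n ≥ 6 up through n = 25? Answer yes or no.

Terms a_0..a_25: 6, 1, -2, 2, -1, 4, 6, 8, 23, 46, 95, 201, 419, 879, 1841, 3854, 8073, 16907, 35408, 74156, 155305, 325257, 681189, 1426620, 2987784, 6257344
n=6: candidate gives 6, actual a_6 = 6 ✓
n=7: candidate gives 8, actual a_7 = 8 ✓
n=8: candidate gives 23, actual a_8 = 23 ✓
n=9: candidate gives 46, actual a_9 = 46 ✓
n=10: candidate gives 95, actual a_10 = 95 ✓
n=11: candidate gives 201, actual a_11 = 201 ✓
n=12: candidate gives 419, actual a_12 = 419 ✓
n=13: candidate gives 879, actual a_13 = 879 ✓
n=14: candidate gives 1841, actual a_14 = 1841 ✓
n=15: candidate gives 3854, actual a_15 = 3854 ✓
n=16: candidate gives 8073, actual a_16 = 8073 ✓
n=17: candidate gives 16907, actual a_17 = 16907 ✓
n=18: candidate gives 35408, actual a_18 = 35408 ✓
n=19: candidate gives 74156, actual a_19 = 74156 ✓
n=20: candidate gives 155305, actual a_20 = 155305 ✓
n=21: candidate gives 325257, actual a_21 = 325257 ✓
n=22: candidate gives 681189, actual a_22 = 681189 ✓
n=23: candidate gives 1426620, actual a_23 = 1426620 ✓
n=24: candidate gives 2987784, actual a_24 = 2987784 ✓
n=25: candidate gives 6257344, actual a_25 = 6257344 ✓

yes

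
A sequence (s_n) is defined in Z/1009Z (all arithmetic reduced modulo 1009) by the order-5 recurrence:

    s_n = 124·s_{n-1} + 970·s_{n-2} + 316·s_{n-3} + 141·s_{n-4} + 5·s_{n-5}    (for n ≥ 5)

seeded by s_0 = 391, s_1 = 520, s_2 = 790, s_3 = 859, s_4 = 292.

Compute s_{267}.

14

s_5 = 124·292 + 970·859 + 316·790 + 141·520 + 5·391 = 706
s_6 = 124·706 + 970·292 + 316·859 + 141·790 + 5·520 = 477
s_7 = 124·477 + 970·706 + 316·292 + 141·859 + 5·790 = 741
s_8 = 124·741 + 970·477 + 316·706 + 141·292 + 5·859 = 802
s_9 = 124·802 + 970·741 + 316·477 + 141·706 + 5·292 = 416
s_10 = 124·416 + 970·802 + 316·741 + 141·477 + 5·706 = 351
Continuing the recurrence:
  s_11 = 142;  s_12 = 921;  s_13 = 737;  s_14 = 562;  s_15 = 608;  s_16 = 220
  s_17 = 99;  s_18 = 267;  s_19 = 640;  s_20 = 94;  s_21 = 362;  s_22 = 93
  s_23 = 640;  s_24 = 743;  s_25 = 758;  s_26 = 667;  s_27 = 264;  s_28 = 55
  s_29 = 54;  s_30 = 156;  s_31 = 511;  s_32 = 681;  s_33 = 620;  s_34 = 984
  s_35 = 425;  s_36 = 66;  s_37 = 877;  s_38 = 916;  s_39 = 615;  s_40 = 165
  s_41 = 264;  s_42 = 23;  s_43 = 785;  s_44 = 371;  s_45 = 166;  s_46 = 434
  s_47 = 930;  s_48 = 241;  s_49 = 633;  s_50 = 208;  s_51 = 689;  s_52 = 166
  s_53 = 567;  s_54 = 252;  s_55 = 358;  s_56 = 445;  s_57 = 836;  s_58 = 689
  s_59 = 3;  s_60 = 521;  s_61 = 730;  s_62 = 948;  s_63 = 291;  s_64 = 568
  s_65 = 46;  s_66 = 936;  s_67 = 505;  s_68 = 106;  s_69 = 896;  s_70 = 201
  s_71 = 479;  s_72 = 23;  s_73 = 1005;  s_74 = 163;  s_75 = 325;  s_76 = 984
  s_77 = 978;  s_78 = 705;  s_79 = 235;  s_80 = 39;  s_81 = 47;  s_82 = 233
  s_83 = 368;  s_84 = 558;  s_85 = 84;  s_86 = 806;  s_87 = 142;  s_88 = 408
  s_89 = 585;  s_90 = 649;  s_91 = 769;  s_92 = 353;  s_93 = 690;  s_94 = 586
  s_95 = 582;  s_96 = 110;  s_97 = 725;  s_98 = 430;  s_99 = 510;  s_100 = 371
  s_101 = 411;  s_102 = 579;  s_103 = 867;  s_104 = 261;  s_105 = 170;  s_106 = 282
  s_107 = 859;  s_108 = 682;  s_109 = 987;  s_110 = 210;  s_111 = 690;  s_112 = 354
  s_113 = 916;  s_114 = 222;  s_115 = 208;  s_116 = 750;  s_117 = 419;  s_118 = 209
  s_119 = 547;  s_120 = 207;  s_121 = 20;  s_122 = 50;  s_123 = 681;  s_124 = 665
  s_125 = 890;  s_126 = 35;  s_127 = 584;  s_128 = 456;  s_129 = 95;  s_130 = 251
  s_131 = 775;  s_132 = 918;  s_133 = 5;  s_134 = 397;  s_135 = 646;  s_136 = 741
  s_137 = 682;  s_138 = 999;  s_139 = 725;  s_140 = 832;  s_141 = 70;  s_142 = 487
  s_143 = 983;  s_144 = 769;  s_145 = 943;  s_146 = 428;  s_147 = 773;  s_148 = 118
  s_149 = 255;  s_150 = 352;  s_151 = 504;  s_152 = 519;  s_153 = 767;  s_154 = 500
  s_155 = 521;  s_156 = 944;  s_157 = 221;  s_158 = 516;  s_159 = 805;  s_160 = 703
  s_161 = 446;  s_162 = 960;  s_163 = 964;  s_164 = 273;  s_165 = 759;  s_166 = 1003
  s_167 = 901;  s_168 = 596;  s_169 = 966;  s_170 = 785;  s_171 = 674;  s_172 = 780
  s_173 = 603;  s_174 = 530;  s_175 = 186;  s_176 = 565;  s_177 = 365;  s_178 = 324
  s_179 = 278;  s_180 = 836;  s_181 = 273;  s_182 = 390;  s_183 = 656;  s_184 = 247
  s_185 = 436;  s_186 = 337;  s_187 = 527;  s_188 = 54;  s_189 = 969;  s_190 = 300
  s_191 = 646;  s_192 = 428;  s_193 = 264;  s_194 = 949;  s_195 = 226;  s_196 = 791
  s_197 = 702;  s_198 = 404;  s_199 = 531;  s_200 = 152;  s_201 = 706;  s_202 = 123
  s_203 = 642;  s_204 = 123;  s_205 = 236;  s_206 = 1007;  s_207 = 482;  s_208 = 598
  s_209 = 830;  s_210 = 738;  s_211 = 245;  s_212 = 483;  s_213 = 974;  s_214 = 2
  s_215 = 766;  s_216 = 815;  s_217 = 686;  s_218 = 814;  s_219 = 823;  s_220 = 209
  s_221 = 712;  s_222 = 323;  s_223 = 677;  s_224 = 993;  s_225 = 561;  s_226 = 253
  s_227 = 609;  s_228 = 885;  s_229 = 780;  s_230 = 517;  s_231 = 918;  s_232 = 812
  s_233 = 612;  s_234 = 442;  s_235 = 820;  s_236 = 379;  s_237 = 862;  s_238 = 901
  s_239 = 892;  s_240 = 791;  s_241 = 246;  s_242 = 197;  s_243 = 548;  s_244 = 737
  s_245 = 388;  s_246 = 573;  s_247 = 798;  s_248 = 143;  s_249 = 55;  s_250 = 147
  s_251 = 79;  s_252 = 191;  s_253 = 859;  s_254 = 746;  s_255 = 63;  s_256 = 13
  s_257 = 788;  s_258 = 578;  s_259 = 148;  s_260 = 770;  s_261 = 109;  s_262 = 666
  s_263 = 333;  s_264 = 659;  s_265 = 749
s_266 = 124·749 + 970·659 + 316·333 + 141·666 + 5·109 = 478
s_267 = 124·478 + 970·749 + 316·659 + 141·333 + 5·666 = 14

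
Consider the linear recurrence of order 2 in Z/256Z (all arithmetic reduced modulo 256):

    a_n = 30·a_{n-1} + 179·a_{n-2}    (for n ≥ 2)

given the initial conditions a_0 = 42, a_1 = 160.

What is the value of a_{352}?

a_2 = 30·160 + 179·42 = 30
a_3 = 30·30 + 179·160 = 100
a_4 = 30·100 + 179·30 = 178
a_5 = 30·178 + 179·100 = 200
a_6 = 30·200 + 179·178 = 230
a_7 = 30·230 + 179·200 = 204
a_8 = 30·204 + 179·230 = 186
a_9 = 30·186 + 179·204 = 112
a_10 = 30·112 + 179·186 = 46
a_11 = 30·46 + 179·112 = 180
a_12 = 30·180 + 179·46 = 66
a_13 = 30·66 + 179·180 = 152
a_14 = 30·152 + 179·66 = 246
a_15 = 30·246 + 179·152 = 28
a_16 = 30·28 + 179·246 = 74
a_17 = 30·74 + 179·28 = 64
a_18 = 30·64 + 179·74 = 62
a_19 = 30·62 + 179·64 = 4
a_20 = 30·4 + 179·62 = 210
a_21 = 30·210 + 179·4 = 104
a_22 = 30·104 + 179·210 = 6
a_23 = 30·6 + 179·104 = 108
a_24 = 30·108 + 179·6 = 218
a_25 = 30·218 + 179·108 = 16
a_26 = 30·16 + 179·218 = 78
a_27 = 30·78 + 179·16 = 84
a_28 = 30·84 + 179·78 = 98
a_29 = 30·98 + 179·84 = 56
a_30 = 30·56 + 179·98 = 22
a_31 = 30·22 + 179·56 = 188
a_32 = 30·188 + 179·22 = 106
a_33 = 30·106 + 179·188 = 224
a_34 = 30·224 + 179·106 = 94
a_35 = 30·94 + 179·224 = 164
a_36 = 30·164 + 179·94 = 242
a_37 = 30·242 + 179·164 = 8
a_38 = 30·8 + 179·242 = 38
a_39 = 30·38 + 179·8 = 12
a_40 = 30·12 + 179·38 = 250
a_41 = 30·250 + 179·12 = 176
a_42 = 30·176 + 179·250 = 110
a_43 = 30·110 + 179·176 = 244
a_44 = 30·244 + 179·110 = 130
a_45 = 30·130 + 179·244 = 216
a_46 = 30·216 + 179·130 = 54
a_47 = 30·54 + 179·216 = 92
a_48 = 30·92 + 179·54 = 138
a_49 = 30·138 + 179·92 = 128
a_50 = 30·128 + 179·138 = 126
a_51 = 30·126 + 179·128 = 68
a_52 = 30·68 + 179·126 = 18
a_53 = 30·18 + 179·68 = 168
a_54 = 30·168 + 179·18 = 70
a_55 = 30·70 + 179·168 = 172
a_56 = 30·172 + 179·70 = 26
a_57 = 30·26 + 179·172 = 80
a_58 = 30·80 + 179·26 = 142
a_59 = 30·142 + 179·80 = 148
a_60 = 30·148 + 179·142 = 162
a_61 = 30·162 + 179·148 = 120
a_62 = 30·120 + 179·162 = 86
a_63 = 30·86 + 179·120 = 252
a_64 = 30·252 + 179·86 = 170
a_65 = 30·170 + 179·252 = 32
a_66 = 30·32 + 179·170 = 158
a_67 = 30·158 + 179·32 = 228
a_68 = 30·228 + 179·158 = 50
a_69 = 30·50 + 179·228 = 72
a_70 = 30·72 + 179·50 = 102
a_71 = 30·102 + 179·72 = 76
a_72 = 30·76 + 179·102 = 58
a_73 = 30·58 + 179·76 = 240
a_74 = 30·240 + 179·58 = 174
a_75 = 30·174 + 179·240 = 52
a_76 = 30·52 + 179·174 = 194
a_77 = 30·194 + 179·52 = 24
a_78 = 30·24 + 179·194 = 118
a_79 = 30·118 + 179·24 = 156
a_80 = 30·156 + 179·118 = 202
a_81 = 30·202 + 179·156 = 192
a_82 = 30·192 + 179·202 = 190
a_83 = 30·190 + 179·192 = 132
a_84 = 30·132 + 179·190 = 82
a_85 = 30·82 + 179·132 = 232
a_86 = 30·232 + 179·82 = 134
a_87 = 30·134 + 179·232 = 236
a_88 = 30·236 + 179·134 = 90
a_89 = 30·90 + 179·236 = 144
a_90 = 30·144 + 179·90 = 206
a_91 = 30·206 + 179·144 = 212
a_92 = 30·212 + 179·206 = 226
a_93 = 30·226 + 179·212 = 184
a_94 = 30·184 + 179·226 = 150
a_95 = 30·150 + 179·184 = 60
a_96 = 30·60 + 179·150 = 234
a_97 = 30·234 + 179·60 = 96
a_98 = 30·96 + 179·234 = 222
a_99 = 30·222 + 179·96 = 36
a_100 = 30·36 + 179·222 = 114
a_101 = 30·114 + 179·36 = 136
a_102 = 30·136 + 179·114 = 166
a_103 = 30·166 + 179·136 = 140
a_104 = 30·140 + 179·166 = 122
a_105 = 30·122 + 179·140 = 48
a_106 = 30·48 + 179·122 = 238
a_107 = 30·238 + 179·48 = 116
a_108 = 30·116 + 179·238 = 2
a_109 = 30·2 + 179·116 = 88
a_110 = 30·88 + 179·2 = 182
a_111 = 30·182 + 179·88 = 220
a_112 = 30·220 + 179·182 = 10
a_113 = 30·10 + 179·220 = 0
a_114 = 30·0 + 179·10 = 254
a_115 = 30·254 + 179·0 = 196
a_116 = 30·196 + 179·254 = 146
a_117 = 30·146 + 179·196 = 40
a_118 = 30·40 + 179·146 = 198
a_119 = 30·198 + 179·40 = 44
a_120 = 30·44 + 179·198 = 154
a_121 = 30·154 + 179·44 = 208
a_122 = 30·208 + 179·154 = 14
a_123 = 30·14 + 179·208 = 20
a_124 = 30·20 + 179·14 = 34
a_125 = 30·34 + 179·20 = 248
a_126 = 30·248 + 179·34 = 214
a_127 = 30·214 + 179·248 = 124
a_128 = 30·124 + 179·214 = 42
a_129 = 30·42 + 179·124 = 160
(a_128, a_129) = (42, 160) = (a_0, a_1), so the sequence has period 128.
352 ≡ 96 (mod 128), hence a_352 = a_96 = 234.

234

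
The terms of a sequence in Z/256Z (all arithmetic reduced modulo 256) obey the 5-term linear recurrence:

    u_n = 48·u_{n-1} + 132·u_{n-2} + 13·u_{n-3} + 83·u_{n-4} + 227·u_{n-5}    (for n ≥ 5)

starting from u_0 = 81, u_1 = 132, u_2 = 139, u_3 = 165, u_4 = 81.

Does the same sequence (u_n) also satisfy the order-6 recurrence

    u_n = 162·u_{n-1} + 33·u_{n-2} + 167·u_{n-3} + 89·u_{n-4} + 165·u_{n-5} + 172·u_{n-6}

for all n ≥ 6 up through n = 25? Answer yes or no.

Terms u_0..u_25: 81, 132, 139, 165, 81, 242, 162, 5, 84, 215, 253, 213, 250, 190, 5, 0, 39, 217, 229, 62, 94, 41, 248, 147, 249, 185
n=6: candidate gives 11, actual u_6 = 162 ✗

no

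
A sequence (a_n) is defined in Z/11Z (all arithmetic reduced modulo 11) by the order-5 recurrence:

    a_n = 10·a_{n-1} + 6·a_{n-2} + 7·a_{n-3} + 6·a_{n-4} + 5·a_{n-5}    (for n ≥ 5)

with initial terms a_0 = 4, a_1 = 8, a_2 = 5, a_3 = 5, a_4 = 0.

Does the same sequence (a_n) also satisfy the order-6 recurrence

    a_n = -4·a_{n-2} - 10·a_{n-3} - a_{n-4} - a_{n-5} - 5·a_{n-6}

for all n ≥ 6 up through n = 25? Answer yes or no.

yes

Terms a_0..a_25: 4, 8, 5, 5, 0, 1, 5, 1, 6, 8, 4, 7, 4, 1, 4, 4, 9, 3, 9, 6, 0, 8, 4, 4, 7, 5
n=6: candidate gives 5, actual a_6 = 5 ✓
n=7: candidate gives 1, actual a_7 = 1 ✓
n=8: candidate gives 6, actual a_8 = 6 ✓
n=9: candidate gives 8, actual a_9 = 8 ✓
n=10: candidate gives 4, actual a_10 = 4 ✓
n=11: candidate gives 7, actual a_11 = 7 ✓
n=12: candidate gives 4, actual a_12 = 4 ✓
n=13: candidate gives 1, actual a_13 = 1 ✓
n=14: candidate gives 4, actual a_14 = 4 ✓
n=15: candidate gives 4, actual a_15 = 4 ✓
n=16: candidate gives 9, actual a_16 = 9 ✓
n=17: candidate gives 3, actual a_17 = 3 ✓
n=18: candidate gives 9, actual a_18 = 9 ✓
n=19: candidate gives 6, actual a_19 = 6 ✓
n=20: candidate gives 0, actual a_20 = 0 ✓
n=21: candidate gives 8, actual a_21 = 8 ✓
n=22: candidate gives 4, actual a_22 = 4 ✓
n=23: candidate gives 4, actual a_23 = 4 ✓
n=24: candidate gives 7, actual a_24 = 7 ✓
n=25: candidate gives 5, actual a_25 = 5 ✓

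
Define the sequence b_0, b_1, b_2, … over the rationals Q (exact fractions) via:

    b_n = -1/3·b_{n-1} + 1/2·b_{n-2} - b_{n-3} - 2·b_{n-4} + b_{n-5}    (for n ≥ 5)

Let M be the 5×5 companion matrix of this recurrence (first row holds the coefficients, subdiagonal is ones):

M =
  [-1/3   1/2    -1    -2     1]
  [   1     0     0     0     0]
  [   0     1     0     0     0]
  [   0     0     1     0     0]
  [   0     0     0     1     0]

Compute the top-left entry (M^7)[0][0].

42683/8748

(M^7)[0][0] is the top entry after applying M 7 times to the unit state (1, 0, 0, 0, 0). Equivalently it is h_{11} for the auxiliary sequence (h_n) obeying the same recurrence with h_4 = 1 and h_i = 0 for 0 ≤ i < 4:
h_5 = -1/3·1 + 1/2·0 + -1·0 + -2·0 + 1·0 = -1/3
h_6 = -1/3·-1/3 + 1/2·1 + -1·0 + -2·0 + 1·0 = 11/18
h_7 = -1/3·11/18 + 1/2·-1/3 + -1·1 + -2·0 + 1·0 = -37/27
h_8 = -1/3·-37/27 + 1/2·11/18 + -1·-1/3 + -2·1 + 1·0 = -293/324
h_9 = -1/3·-293/324 + 1/2·-37/27 + -1·11/18 + -2·-1/3 + 1·1 = 653/972
h_10 = -1/3·653/972 + 1/2·-293/324 + -1·-37/27 + -2·11/18 + 1·-1/3 = -5023/5832
h_11 = -1/3·-5023/5832 + 1/2·653/972 + -1·-293/324 + -2·-37/27 + 1·11/18 = 42683/8748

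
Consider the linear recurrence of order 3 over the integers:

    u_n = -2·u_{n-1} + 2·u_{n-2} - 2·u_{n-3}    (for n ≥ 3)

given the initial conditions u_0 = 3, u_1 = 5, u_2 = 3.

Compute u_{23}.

u_3 = -2·3 + 2·5 + -2·3 = -2
u_4 = -2·-2 + 2·3 + -2·5 = 0
u_5 = -2·0 + 2·-2 + -2·3 = -10
u_6 = -2·-10 + 2·0 + -2·-2 = 24
u_7 = -2·24 + 2·-10 + -2·0 = -68
u_8 = -2·-68 + 2·24 + -2·-10 = 204
u_9 = -2·204 + 2·-68 + -2·24 = -592
u_10 = -2·-592 + 2·204 + -2·-68 = 1728
u_11 = -2·1728 + 2·-592 + -2·204 = -5048
u_12 = -2·-5048 + 2·1728 + -2·-592 = 14736
u_13 = -2·14736 + 2·-5048 + -2·1728 = -43024
u_14 = -2·-43024 + 2·14736 + -2·-5048 = 125616
u_15 = -2·125616 + 2·-43024 + -2·14736 = -366752
u_16 = -2·-366752 + 2·125616 + -2·-43024 = 1070784
u_17 = -2·1070784 + 2·-366752 + -2·125616 = -3126304
u_18 = -2·-3126304 + 2·1070784 + -2·-366752 = 9127680
u_19 = -2·9127680 + 2·-3126304 + -2·1070784 = -26649536
u_20 = -2·-26649536 + 2·9127680 + -2·-3126304 = 77807040
u_21 = -2·77807040 + 2·-26649536 + -2·9127680 = -227168512
u_22 = -2·-227168512 + 2·77807040 + -2·-26649536 = 663250176
u_23 = -2·663250176 + 2·-227168512 + -2·77807040 = -1936451456

-1936451456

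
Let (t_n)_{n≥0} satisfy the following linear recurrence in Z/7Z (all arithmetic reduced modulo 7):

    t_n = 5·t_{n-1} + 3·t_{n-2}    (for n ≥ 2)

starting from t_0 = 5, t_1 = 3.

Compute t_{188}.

t_2 = 5·3 + 3·5 = 2
t_3 = 5·2 + 3·3 = 5
t_4 = 5·5 + 3·2 = 3
(t_3, t_4) = (5, 3) = (t_0, t_1), so the sequence has period 3.
188 ≡ 2 (mod 3), hence t_188 = t_2 = 2.

2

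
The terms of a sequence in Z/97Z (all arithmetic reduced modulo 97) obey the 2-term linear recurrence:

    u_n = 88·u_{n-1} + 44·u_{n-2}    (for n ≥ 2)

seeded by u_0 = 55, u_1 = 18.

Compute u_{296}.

u_2 = 88·18 + 44·55 = 27
u_3 = 88·27 + 44·18 = 64
u_4 = 88·64 + 44·27 = 30
u_5 = 88·30 + 44·64 = 24
u_6 = 88·24 + 44·30 = 37
u_7 = 88·37 + 44·24 = 44
Continuing the recurrence:
  u_8 = 68;  u_9 = 63;  u_10 = 0;  u_11 = 56;  u_12 = 78;  u_13 = 16
  u_14 = 87;  u_15 = 18;  u_16 = 77;  u_17 = 2;  u_18 = 72;  u_19 = 22
  u_20 = 60;  u_21 = 40;  u_22 = 49;  u_23 = 58;  u_24 = 82;  u_25 = 68
  u_26 = 86;  u_27 = 84;  u_28 = 21;  u_29 = 15;  u_30 = 13;  u_31 = 58
  u_32 = 50;  u_33 = 65;  u_34 = 63;  u_35 = 62;  u_36 = 80;  u_37 = 68
  u_38 = 95;  u_39 = 3;  u_40 = 79;  u_41 = 3;  u_42 = 54;  u_43 = 34
  u_44 = 33;  u_45 = 35;  u_46 = 70;  u_47 = 37;  u_48 = 31;  u_49 = 88
  u_50 = 87;  u_51 = 82;  u_52 = 83;  u_53 = 48;  u_54 = 19;  u_55 = 1
  u_56 = 51;  u_57 = 70;  u_58 = 62;  u_59 = 0;  u_60 = 12;  u_61 = 86
  u_62 = 45;  u_63 = 81;  u_64 = 87;  u_65 = 65;  u_66 = 42;  u_67 = 57
  u_68 = 74;  u_69 = 96;  u_70 = 64;  u_71 = 59;  u_72 = 54;  u_73 = 73
  u_74 = 70;  u_75 = 60;  u_76 = 18;  u_77 = 53;  u_78 = 24;  u_79 = 79
  u_80 = 54;  u_81 = 80;  u_82 = 7;  u_83 = 62;  u_84 = 41;  u_85 = 31
  u_86 = 70;  u_87 = 55;  u_88 = 63;  u_89 = 10;  u_90 = 63;  u_91 = 67
  u_92 = 35;  u_93 = 14;  u_94 = 56;  u_95 = 15;  u_96 = 1;  u_97 = 69
  u_98 = 5;  u_99 = 81;  u_100 = 73;  u_101 = 94;  u_102 = 38;  u_103 = 11
  u_104 = 21;  u_105 = 4;  u_106 = 15;  u_107 = 41;  u_108 = 0;  u_109 = 58
  u_110 = 60;  u_111 = 72;  u_112 = 52;  u_113 = 81;  u_114 = 7;  u_115 = 9
  u_116 = 33;  u_117 = 2;  u_118 = 76;  u_119 = 83;  u_120 = 75;  u_121 = 67
  u_122 = 78;  u_123 = 15;  u_124 = 96;  u_125 = 87;  u_126 = 46;  u_127 = 19
  u_128 = 10;  u_129 = 67;  u_130 = 31;  u_131 = 50;  u_132 = 41;  u_133 = 85
  u_134 = 69;  u_135 = 15;  u_136 = 88;  u_137 = 62;  u_138 = 16;  u_139 = 62
  u_140 = 49;  u_141 = 56;  u_142 = 3;  u_143 = 12;  u_144 = 24;  u_145 = 21
  u_146 = 91;  u_147 = 8;  u_148 = 52;  u_149 = 78;  u_150 = 34;  u_151 = 22
  u_152 = 37;  u_153 = 53;  u_154 = 84;  u_155 = 24;  u_156 = 85;  u_157 = 0
  u_158 = 54;  u_159 = 96;  u_160 = 57;  u_161 = 25;  u_162 = 52;  u_163 = 50
  u_164 = 92;  u_165 = 14;  u_166 = 42;  u_167 = 44;  u_168 = 94;  u_169 = 23
  u_170 = 49;  u_171 = 86;  u_172 = 24;  u_173 = 76;  u_174 = 81;  u_175 = 93
  u_176 = 11;  u_177 = 16;  u_178 = 49;  u_179 = 69;  u_180 = 80;  u_181 = 85
  u_182 = 39;  u_183 = 91;  u_184 = 24;  u_185 = 5;  u_186 = 41;  u_187 = 45
  u_188 = 41;  u_189 = 59;  u_190 = 12;  u_191 = 63;  u_192 = 58;  u_193 = 19
  u_194 = 53;  u_195 = 68;  u_196 = 71;  u_197 = 25;  u_198 = 86;  u_199 = 35
  u_200 = 74;  u_201 = 1;  u_202 = 46;  u_203 = 18;  u_204 = 19;  u_205 = 39
  u_206 = 0;  u_207 = 67;  u_208 = 76;  u_209 = 33;  u_210 = 40;  u_211 = 25
  u_212 = 80;  u_213 = 89;  u_214 = 3;  u_215 = 9;  u_216 = 51;  u_217 = 34
  u_218 = 95;  u_219 = 59;  u_220 = 60;  u_221 = 19;  u_222 = 44;  u_223 = 52
  u_224 = 13;  u_225 = 37;  u_226 = 45;  u_227 = 59;  u_228 = 91;  u_229 = 31
  u_230 = 39;  u_231 = 43;  u_232 = 68;  u_233 = 19;  u_234 = 8;  u_235 = 85
  u_236 = 72;  u_237 = 85;  u_238 = 75;  u_239 = 58;  u_240 = 62;  u_241 = 54
  u_242 = 11;  u_243 = 46;  u_244 = 70;  u_245 = 36;  u_246 = 40;  u_247 = 60
  u_248 = 56;  u_249 = 2;  u_250 = 21;  u_251 = 93;  u_252 = 87;  u_253 = 11
  u_254 = 43;  u_255 = 0;  u_256 = 49;  u_257 = 44;  u_258 = 14;  u_259 = 64
  u_260 = 40;  u_261 = 31;  u_262 = 26;  u_263 = 63;  u_264 = 92;  u_265 = 4
  u_266 = 35;  u_267 = 55;  u_268 = 75;  u_269 = 96;  u_270 = 11;  u_271 = 51
  u_272 = 25;  u_273 = 79;  u_274 = 1;  u_275 = 72;  u_276 = 75;  u_277 = 68
  u_278 = 69;  u_279 = 43;  u_280 = 30;  u_281 = 70;  u_282 = 11;  u_283 = 71
  u_284 = 39;  u_285 = 57;  u_286 = 39;  u_287 = 23;  u_288 = 54;  u_289 = 41
  u_290 = 67;  u_291 = 37;  u_292 = 93;  u_293 = 15;  u_294 = 77
u_295 = 88·77 + 44·15 = 64
u_296 = 88·64 + 44·77 = 96

96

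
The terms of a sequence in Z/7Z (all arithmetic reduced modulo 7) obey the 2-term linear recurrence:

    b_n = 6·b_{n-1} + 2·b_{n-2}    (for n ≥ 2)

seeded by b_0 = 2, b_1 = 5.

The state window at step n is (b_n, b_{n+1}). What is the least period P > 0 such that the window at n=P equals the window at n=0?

6

n=0: window = (2, 5)
n=1: window = (5, 6)
n=2: window = (6, 4)
n=3: window = (4, 1)
n=4: window = (1, 0)
n=5: window = (0, 2)
n=6: window = (2, 5)
window at n=6 equals window at n=0 → period = 6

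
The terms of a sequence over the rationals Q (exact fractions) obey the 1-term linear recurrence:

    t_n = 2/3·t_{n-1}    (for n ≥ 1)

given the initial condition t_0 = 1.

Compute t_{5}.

32/243

t_1 = 2/3·1 = 2/3
t_2 = 2/3·2/3 = 4/9
t_3 = 2/3·4/9 = 8/27
t_4 = 2/3·8/27 = 16/81
t_5 = 2/3·16/81 = 32/243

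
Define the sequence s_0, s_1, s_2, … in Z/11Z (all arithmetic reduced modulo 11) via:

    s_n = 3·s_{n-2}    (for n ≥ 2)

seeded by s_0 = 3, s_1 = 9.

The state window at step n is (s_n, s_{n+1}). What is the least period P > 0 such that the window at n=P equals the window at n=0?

10

n=0: window = (3, 9)
n=1: window = (9, 9)
n=2: window = (9, 5)
n=3: window = (5, 5)
n=4: window = (5, 4)
n=5: window = (4, 4)
n=6: window = (4, 1)
n=7: window = (1, 1)
n=8: window = (1, 3)
n=9: window = (3, 3)
n=10: window = (3, 9)
window at n=10 equals window at n=0 → period = 10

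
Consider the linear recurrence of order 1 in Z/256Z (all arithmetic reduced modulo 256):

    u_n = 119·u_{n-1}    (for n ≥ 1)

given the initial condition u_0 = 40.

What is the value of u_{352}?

u_1 = 119·40 = 152
u_2 = 119·152 = 168
u_3 = 119·168 = 24
u_4 = 119·24 = 40
(u_4) = (40) = (u_0), so the sequence has period 4.
352 ≡ 0 (mod 4), hence u_352 = u_0 = 40.

40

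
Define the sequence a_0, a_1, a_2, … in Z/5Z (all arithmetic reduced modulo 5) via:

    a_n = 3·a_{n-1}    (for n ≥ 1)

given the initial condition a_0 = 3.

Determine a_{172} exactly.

a_1 = 3·3 = 4
a_2 = 3·4 = 2
a_3 = 3·2 = 1
a_4 = 3·1 = 3
(a_4) = (3) = (a_0), so the sequence has period 4.
172 ≡ 0 (mod 4), hence a_172 = a_0 = 3.

3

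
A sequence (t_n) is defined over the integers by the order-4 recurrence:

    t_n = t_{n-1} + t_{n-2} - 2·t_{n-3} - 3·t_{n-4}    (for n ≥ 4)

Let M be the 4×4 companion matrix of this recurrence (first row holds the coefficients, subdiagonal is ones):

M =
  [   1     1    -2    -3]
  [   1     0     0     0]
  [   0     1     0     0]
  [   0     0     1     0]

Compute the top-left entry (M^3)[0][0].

(M^3)[0][0] is the top entry after applying M 3 times to the unit state (1, 0, 0, 0). Equivalently it is h_{6} for the auxiliary sequence (h_n) obeying the same recurrence with h_3 = 1 and h_i = 0 for 0 ≤ i < 3:
h_4 = 1·1 + 1·0 + -2·0 + -3·0 = 1
h_5 = 1·1 + 1·1 + -2·0 + -3·0 = 2
h_6 = 1·2 + 1·1 + -2·1 + -3·0 = 1

1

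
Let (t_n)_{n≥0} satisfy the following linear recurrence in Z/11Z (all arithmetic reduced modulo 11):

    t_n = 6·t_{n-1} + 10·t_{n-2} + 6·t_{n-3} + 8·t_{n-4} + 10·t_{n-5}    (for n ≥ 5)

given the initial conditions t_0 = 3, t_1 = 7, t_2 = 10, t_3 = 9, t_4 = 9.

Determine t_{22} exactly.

4

t_5 = 6·9 + 10·9 + 6·10 + 8·7 + 10·3 = 4
t_6 = 6·4 + 10·9 + 6·9 + 8·10 + 10·7 = 10
t_7 = 6·10 + 10·4 + 6·9 + 8·9 + 10·10 = 7
t_8 = 6·7 + 10·10 + 6·4 + 8·9 + 10·9 = 9
t_9 = 6·9 + 10·7 + 6·10 + 8·4 + 10·9 = 9
t_10 = 6·9 + 10·9 + 6·7 + 8·10 + 10·4 = 9
t_11 = 6·9 + 10·9 + 6·9 + 8·7 + 10·10 = 2
t_12 = 6·2 + 10·9 + 6·9 + 8·9 + 10·7 = 1
t_13 = 6·1 + 10·2 + 6·9 + 8·9 + 10·9 = 0
t_14 = 6·0 + 10·1 + 6·2 + 8·9 + 10·9 = 8
t_15 = 6·8 + 10·0 + 6·1 + 8·2 + 10·9 = 6
t_16 = 6·6 + 10·8 + 6·0 + 8·1 + 10·2 = 1
t_17 = 6·1 + 10·6 + 6·8 + 8·0 + 10·1 = 3
t_18 = 6·3 + 10·1 + 6·6 + 8·8 + 10·0 = 7
t_19 = 6·7 + 10·3 + 6·1 + 8·6 + 10·8 = 8
t_20 = 6·8 + 10·7 + 6·3 + 8·1 + 10·6 = 6
t_21 = 6·6 + 10·8 + 6·7 + 8·3 + 10·1 = 5
t_22 = 6·5 + 10·6 + 6·8 + 8·7 + 10·3 = 4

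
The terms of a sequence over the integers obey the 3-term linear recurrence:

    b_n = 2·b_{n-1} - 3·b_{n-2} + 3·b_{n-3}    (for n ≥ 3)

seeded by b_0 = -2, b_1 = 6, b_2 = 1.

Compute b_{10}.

b_3 = 2·1 + -3·6 + 3·-2 = -22
b_4 = 2·-22 + -3·1 + 3·6 = -29
b_5 = 2·-29 + -3·-22 + 3·1 = 11
b_6 = 2·11 + -3·-29 + 3·-22 = 43
b_7 = 2·43 + -3·11 + 3·-29 = -34
b_8 = 2·-34 + -3·43 + 3·11 = -164
b_9 = 2·-164 + -3·-34 + 3·43 = -97
b_10 = 2·-97 + -3·-164 + 3·-34 = 196

196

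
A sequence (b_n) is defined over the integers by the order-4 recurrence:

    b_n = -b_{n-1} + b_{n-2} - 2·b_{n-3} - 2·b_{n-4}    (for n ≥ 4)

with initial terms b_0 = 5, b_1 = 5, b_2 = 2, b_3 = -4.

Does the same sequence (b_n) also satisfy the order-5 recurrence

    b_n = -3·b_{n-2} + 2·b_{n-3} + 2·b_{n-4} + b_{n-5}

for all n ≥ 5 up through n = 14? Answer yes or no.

no

Terms b_0..b_14: 5, 5, 2, -4, -14, -4, -6, 38, -8, 66, -138, 144, -398, 686, -1096
n=5: candidate gives 31, actual b_5 = -4 ✗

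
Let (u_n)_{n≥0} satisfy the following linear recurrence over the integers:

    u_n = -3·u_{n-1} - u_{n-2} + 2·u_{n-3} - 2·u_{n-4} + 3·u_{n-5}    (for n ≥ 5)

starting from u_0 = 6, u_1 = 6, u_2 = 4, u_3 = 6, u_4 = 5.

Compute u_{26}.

u_5 = -3·5 + -1·6 + 2·4 + -2·6 + 3·6 = -7
u_6 = -3·-7 + -1·5 + 2·6 + -2·4 + 3·6 = 38
u_7 = -3·38 + -1·-7 + 2·5 + -2·6 + 3·4 = -97
u_8 = -3·-97 + -1·38 + 2·-7 + -2·5 + 3·6 = 247
u_9 = -3·247 + -1·-97 + 2·38 + -2·-7 + 3·5 = -539
u_10 = -3·-539 + -1·247 + 2·-97 + -2·38 + 3·-7 = 1079
u_11 = -3·1079 + -1·-539 + 2·247 + -2·-97 + 3·38 = -1896
u_12 = -3·-1896 + -1·1079 + 2·-539 + -2·247 + 3·-97 = 2746
u_13 = -3·2746 + -1·-1896 + 2·1079 + -2·-539 + 3·247 = -2365
u_14 = -3·-2365 + -1·2746 + 2·-1896 + -2·1079 + 3·-539 = -3218
u_15 = -3·-3218 + -1·-2365 + 2·2746 + -2·-1896 + 3·1079 = 24540
u_16 = -3·24540 + -1·-3218 + 2·-2365 + -2·2746 + 3·-1896 = -86312
u_17 = -3·-86312 + -1·24540 + 2·-3218 + -2·-2365 + 3·2746 = 240928
u_18 = -3·240928 + -1·-86312 + 2·24540 + -2·-3218 + 3·-2365 = -588051
u_19 = -3·-588051 + -1·240928 + 2·-86312 + -2·24540 + 3·-3218 = 1291867
u_20 = -3·1291867 + -1·-588051 + 2·240928 + -2·-86312 + 3·24540 = -2559450
u_21 = -3·-2559450 + -1·1291867 + 2·-588051 + -2·240928 + 3·-86312 = 4469589
u_22 = -3·4469589 + -1·-2559450 + 2·1291867 + -2·-588051 + 3·240928 = -6366697
u_23 = -3·-6366697 + -1·4469589 + 2·-2559450 + -2·1291867 + 3·-588051 = 5163715
u_24 = -3·5163715 + -1·-6366697 + 2·4469589 + -2·-2559450 + 3·1291867 = 8809231
u_25 = -3·8809231 + -1·5163715 + 2·-6366697 + -2·4469589 + 3·-2559450 = -60942330
u_26 = -3·-60942330 + -1·8809231 + 2·5163715 + -2·-6366697 + 3·4469589 = 210487350

210487350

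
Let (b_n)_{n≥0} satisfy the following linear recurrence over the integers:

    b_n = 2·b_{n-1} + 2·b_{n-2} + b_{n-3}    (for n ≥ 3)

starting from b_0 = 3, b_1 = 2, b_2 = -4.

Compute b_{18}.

-16280509

b_3 = 2·-4 + 2·2 + 1·3 = -1
b_4 = 2·-1 + 2·-4 + 1·2 = -8
b_5 = 2·-8 + 2·-1 + 1·-4 = -22
b_6 = 2·-22 + 2·-8 + 1·-1 = -61
b_7 = 2·-61 + 2·-22 + 1·-8 = -174
b_8 = 2·-174 + 2·-61 + 1·-22 = -492
b_9 = 2·-492 + 2·-174 + 1·-61 = -1393
b_10 = 2·-1393 + 2·-492 + 1·-174 = -3944
b_11 = 2·-3944 + 2·-1393 + 1·-492 = -11166
b_12 = 2·-11166 + 2·-3944 + 1·-1393 = -31613
b_13 = 2·-31613 + 2·-11166 + 1·-3944 = -89502
b_14 = 2·-89502 + 2·-31613 + 1·-11166 = -253396
b_15 = 2·-253396 + 2·-89502 + 1·-31613 = -717409
b_16 = 2·-717409 + 2·-253396 + 1·-89502 = -2031112
b_17 = 2·-2031112 + 2·-717409 + 1·-253396 = -5750438
b_18 = 2·-5750438 + 2·-2031112 + 1·-717409 = -16280509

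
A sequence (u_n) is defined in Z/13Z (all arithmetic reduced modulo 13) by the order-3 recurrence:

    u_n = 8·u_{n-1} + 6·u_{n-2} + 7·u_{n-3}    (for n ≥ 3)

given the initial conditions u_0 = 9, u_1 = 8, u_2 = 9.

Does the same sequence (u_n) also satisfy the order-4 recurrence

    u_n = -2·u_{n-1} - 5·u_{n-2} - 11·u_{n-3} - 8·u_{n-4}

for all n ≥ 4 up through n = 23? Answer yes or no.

Terms u_0..u_23: 9, 8, 9, 1, 1, 12, 5, 2, 0, 8, 0, 9, 11, 12, 4, 12, 9, 3, 6, 12, 10, 12, 6, 8
n=4: candidate gives 1, actual u_4 = 1 ✓
n=5: candidate gives 12, actual u_5 = 12 ✓
n=6: candidate gives 5, actual u_6 = 5 ✓
n=7: candidate gives 2, actual u_7 = 2 ✓
n=8: candidate gives 0, actual u_8 = 0 ✓
n=9: candidate gives 8, actual u_9 = 8 ✓
n=10: candidate gives 0, actual u_10 = 0 ✓
n=11: candidate gives 9, actual u_11 = 9 ✓
n=12: candidate gives 11, actual u_12 = 11 ✓
n=13: candidate gives 12, actual u_13 = 12 ✓
n=14: candidate gives 4, actual u_14 = 4 ✓
n=15: candidate gives 12, actual u_15 = 12 ✓
n=16: candidate gives 9, actual u_16 = 9 ✓
n=17: candidate gives 3, actual u_17 = 3 ✓
n=18: candidate gives 6, actual u_18 = 6 ✓
n=19: candidate gives 12, actual u_19 = 12 ✓
n=20: candidate gives 10, actual u_20 = 10 ✓
n=21: candidate gives 12, actual u_21 = 12 ✓
n=22: candidate gives 6, actual u_22 = 6 ✓
n=23: candidate gives 8, actual u_23 = 8 ✓

yes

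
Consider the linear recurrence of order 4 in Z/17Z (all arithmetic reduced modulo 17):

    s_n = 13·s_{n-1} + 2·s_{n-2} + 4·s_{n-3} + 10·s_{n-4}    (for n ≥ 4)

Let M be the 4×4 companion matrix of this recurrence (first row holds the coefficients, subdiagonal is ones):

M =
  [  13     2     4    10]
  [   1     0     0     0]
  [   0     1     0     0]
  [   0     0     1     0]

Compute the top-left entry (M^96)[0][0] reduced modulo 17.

(M^96)[0][0] is the top entry after applying M 96 times to the unit state (1, 0, 0, 0). Equivalently it is h_{99} for the auxiliary sequence (h_n) obeying the same recurrence with h_3 = 1 and h_i = 0 for 0 ≤ i < 3:
h_4 = 13·1 + 2·0 + 4·0 + 10·0 = 13
h_5 = 13·13 + 2·1 + 4·0 + 10·0 = 1
h_6 = 13·1 + 2·13 + 4·1 + 10·0 = 9
h_7 = 13·9 + 2·1 + 4·13 + 10·1 = 11
h_8 = 13·11 + 2·9 + 4·1 + 10·13 = 6
h_9 = 13·6 + 2·11 + 4·9 + 10·1 = 10
h_10 = 13·10 + 2·6 + 4·11 + 10·9 = 4
h_11 = 13·4 + 2·10 + 4·6 + 10·11 = 2
h_12 = 13·2 + 2·4 + 4·10 + 10·6 = 15
h_13 = 13·15 + 2·2 + 4·4 + 10·10 = 9
h_14 = 13·9 + 2·15 + 4·2 + 10·4 = 8
h_15 = 13·8 + 2·9 + 4·15 + 10·2 = 15
h_16 = 13·15 + 2·8 + 4·9 + 10·15 = 6
h_17 = 13·6 + 2·15 + 4·8 + 10·9 = 9
h_18 = 13·9 + 2·6 + 4·15 + 10·8 = 14
h_19 = 13·14 + 2·9 + 4·6 + 10·15 = 0
h_20 = 13·0 + 2·14 + 4·9 + 10·6 = 5
h_21 = 13·5 + 2·0 + 4·14 + 10·9 = 7
h_22 = 13·7 + 2·5 + 4·0 + 10·14 = 3
h_23 = 13·3 + 2·7 + 4·5 + 10·0 = 5
h_24 = 13·5 + 2·3 + 4·7 + 10·5 = 13
h_25 = 13·13 + 2·5 + 4·3 + 10·7 = 6
h_26 = 13·6 + 2·13 + 4·5 + 10·3 = 1
h_27 = 13·1 + 2·6 + 4·13 + 10·5 = 8
h_28 = 13·8 + 2·1 + 4·6 + 10·13 = 5
h_29 = 13·5 + 2·8 + 4·1 + 10·6 = 9
h_30 = 13·9 + 2·5 + 4·8 + 10·1 = 16
h_31 = 13·16 + 2·9 + 4·5 + 10·8 = 3
h_32 = 13·3 + 2·16 + 4·9 + 10·5 = 4
h_33 = 13·4 + 2·3 + 4·16 + 10·9 = 8
h_34 = 13·8 + 2·4 + 4·3 + 10·16 = 12
h_35 = 13·12 + 2·8 + 4·4 + 10·3 = 14
h_36 = 13·14 + 2·12 + 4·8 + 10·4 = 6
h_37 = 13·6 + 2·14 + 4·12 + 10·8 = 13
h_38 = 13·13 + 2·6 + 4·14 + 10·12 = 0
h_39 = 13·0 + 2·13 + 4·6 + 10·14 = 3
h_40 = 13·3 + 2·0 + 4·13 + 10·6 = 15
h_41 = 13·15 + 2·3 + 4·0 + 10·13 = 8
h_42 = 13·8 + 2·15 + 4·3 + 10·0 = 10
h_43 = 13·10 + 2·8 + 4·15 + 10·3 = 15
h_44 = 13·15 + 2·10 + 4·8 + 10·15 = 6
h_45 = 13·6 + 2·15 + 4·10 + 10·8 = 7
h_46 = 13·7 + 2·6 + 4·15 + 10·10 = 8
h_47 = 13·8 + 2·7 + 4·6 + 10·15 = 3
h_48 = 13·3 + 2·8 + 4·7 + 10·6 = 7
h_49 = 13·7 + 2·3 + 4·8 + 10·7 = 12
h_50 = 13·12 + 2·7 + 4·3 + 10·8 = 7
h_51 = 13·7 + 2·12 + 4·7 + 10·3 = 3
h_52 = 13·3 + 2·7 + 4·12 + 10·7 = 1
h_53 = 13·1 + 2·3 + 4·7 + 10·12 = 14
h_54 = 13·14 + 2·1 + 4·3 + 10·7 = 11
h_55 = 13·11 + 2·14 + 4·1 + 10·3 = 1
h_56 = 13·1 + 2·11 + 4·14 + 10·1 = 16
h_57 = 13·16 + 2·1 + 4·11 + 10·14 = 3
h_58 = 13·3 + 2·16 + 4·1 + 10·11 = 15
h_59 = 13·15 + 2·3 + 4·16 + 10·1 = 3
h_60 = 13·3 + 2·15 + 4·3 + 10·16 = 3
h_61 = 13·3 + 2·3 + 4·15 + 10·3 = 16
h_62 = 13·16 + 2·3 + 4·3 + 10·15 = 2
h_63 = 13·2 + 2·16 + 4·3 + 10·3 = 15
h_64 = 13·15 + 2·2 + 4·16 + 10·3 = 4
h_65 = 13·4 + 2·15 + 4·2 + 10·16 = 12
h_66 = 13·12 + 2·4 + 4·15 + 10·2 = 6
h_67 = 13·6 + 2·12 + 4·4 + 10·15 = 13
h_68 = 13·13 + 2·6 + 4·12 + 10·4 = 14
h_69 = 13·14 + 2·13 + 4·6 + 10·12 = 12
h_70 = 13·12 + 2·14 + 4·13 + 10·6 = 7
h_71 = 13·7 + 2·12 + 4·14 + 10·13 = 12
h_72 = 13·12 + 2·7 + 4·12 + 10·14 = 1
h_73 = 13·1 + 2·12 + 4·7 + 10·12 = 15
h_74 = 13·15 + 2·1 + 4·12 + 10·7 = 9
h_75 = 13·9 + 2·15 + 4·1 + 10·12 = 16
h_76 = 13·16 + 2·9 + 4·15 + 10·1 = 7
h_77 = 13·7 + 2·16 + 4·9 + 10·15 = 3
h_78 = 13·3 + 2·7 + 4·16 + 10·9 = 3
h_79 = 13·3 + 2·3 + 4·7 + 10·16 = 12
h_80 = 13·12 + 2·3 + 4·3 + 10·7 = 6
h_81 = 13·6 + 2·12 + 4·3 + 10·3 = 8
h_82 = 13·8 + 2·6 + 4·12 + 10·3 = 7
h_83 = 13·7 + 2·8 + 4·6 + 10·12 = 13
h_84 = 13·13 + 2·7 + 4·8 + 10·6 = 3
h_85 = 13·3 + 2·13 + 4·7 + 10·8 = 3
h_86 = 13·3 + 2·3 + 4·13 + 10·7 = 14
h_87 = 13·14 + 2·3 + 4·3 + 10·13 = 7
h_88 = 13·7 + 2·14 + 4·3 + 10·3 = 8
h_89 = 13·8 + 2·7 + 4·14 + 10·3 = 0
h_90 = 13·0 + 2·8 + 4·7 + 10·14 = 14
h_91 = 13·14 + 2·0 + 4·8 + 10·7 = 12
h_92 = 13·12 + 2·14 + 4·0 + 10·8 = 9
h_93 = 13·9 + 2·12 + 4·14 + 10·0 = 10
h_94 = 13·10 + 2·9 + 4·12 + 10·14 = 13
h_95 = 13·13 + 2·10 + 4·9 + 10·12 = 5
h_96 = 13·5 + 2·13 + 4·10 + 10·9 = 0
h_97 = 13·0 + 2·5 + 4·13 + 10·10 = 9
h_98 = 13·9 + 2·0 + 4·5 + 10·13 = 12
h_99 = 13·12 + 2·9 + 4·0 + 10·5 = 3

3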